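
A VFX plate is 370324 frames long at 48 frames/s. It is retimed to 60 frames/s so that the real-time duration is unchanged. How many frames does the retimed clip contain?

462905 frames

Target frames = source frames × (target rate / source rate) = 370324 × (60)/(48) = 370324 × 5/4 = 462905.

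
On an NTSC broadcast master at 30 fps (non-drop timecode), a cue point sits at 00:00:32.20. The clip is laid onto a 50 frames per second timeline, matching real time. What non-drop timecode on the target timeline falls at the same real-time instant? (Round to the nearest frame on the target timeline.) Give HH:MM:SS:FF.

Source frame index: (0×3600 + 0×60 + 32) × 30 + 20 = 980.
Real time: 980 / (30) = 98/3 s.
Target frame: (98/3) × (50) = 4900/3 ≈ 1633.333 → 1633.
At 50 labels/s: frame 1633 → 00:00:32:33.

00:00:32:33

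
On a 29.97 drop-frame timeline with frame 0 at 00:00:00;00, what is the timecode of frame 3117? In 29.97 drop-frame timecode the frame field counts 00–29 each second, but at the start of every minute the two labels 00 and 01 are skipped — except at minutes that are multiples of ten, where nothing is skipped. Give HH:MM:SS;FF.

00:01:43;29

Ten DF minutes hold 17982 frames, so frame 3117 lies in block 0 (frames 0–17981) with 3117 frames into that block.
The block's first minute is 1800 frames and the rest 1798 each; 3117 frames reaches minute 1, so 0 × 18 + 1 × 2 = 2 labels have been skipped so far.
Adding those back, label number 3117 + 2 = 3119 at 30 labels/s is 103 s + 29 f = 0 h 1 min 43 s frame 29, i.e. 00:01:43;29.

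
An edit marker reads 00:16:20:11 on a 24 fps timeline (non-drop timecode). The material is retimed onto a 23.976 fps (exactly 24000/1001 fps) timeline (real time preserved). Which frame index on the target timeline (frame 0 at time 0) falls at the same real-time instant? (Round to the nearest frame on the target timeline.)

frame 23507

Source frame index: (0×3600 + 16×60 + 20) × 24 + 11 = 23531.
Real time: 23531 / (24) = 23531/24 s.
Target frame: (23531/24) × (24000/1001) = 23531000/1001 ≈ 23507.493 → 23507.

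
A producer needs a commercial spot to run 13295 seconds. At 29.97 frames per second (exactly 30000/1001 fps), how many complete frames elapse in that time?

398451 frames

Frames = 13295 × 30000/1001 = 398850000/1001 ≈ 398451.5485.
Complete frames: 398451.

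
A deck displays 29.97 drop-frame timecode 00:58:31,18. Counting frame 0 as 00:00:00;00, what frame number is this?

105242

Complete 10-minute blocks: 5, each 17982 frames → 89910.
Remaining 8 whole minutes in the current block: 1800 + 7 × 1798 = 14386 frames.
Within the current minute: 31 × 30 + 18 − 2 = 946 (labels ;00/;01 skipped at this minute). Total = 89910 + 14386 + 946 = 105242.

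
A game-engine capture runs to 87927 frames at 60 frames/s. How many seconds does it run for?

1465.45 seconds

Running time = 87927 / (60) = 1465.45 s.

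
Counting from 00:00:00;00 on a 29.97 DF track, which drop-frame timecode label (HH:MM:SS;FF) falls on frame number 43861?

Ten DF minutes hold 17982 frames, so frame 43861 lies in block 2 (frames 35964–53945) with 7897 frames into that block.
The block's first minute is 1800 frames and the rest 1798 each; 7897 frames reaches minute 4, so 2 × 18 + 4 × 2 = 44 labels have been skipped so far.
Adding those back, label number 43861 + 44 = 43905 at 30 labels/s is 1463 s + 15 f = 0 h 24 min 23 s frame 15, i.e. 00:24:23;15.

00:24:23;15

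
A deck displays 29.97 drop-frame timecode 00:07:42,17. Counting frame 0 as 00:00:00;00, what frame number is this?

As if non-drop at 30 labels/s: (0 × 3600 + 7 × 60 + 42) × 30 + 17 = 13877.
Minute boundaries passed: 7; those not divisible by 10: 7 − 0 = 7; dropped labels = 2 × 7 = 14.
Actual frame index = 13877 − 14 = 13863.

13863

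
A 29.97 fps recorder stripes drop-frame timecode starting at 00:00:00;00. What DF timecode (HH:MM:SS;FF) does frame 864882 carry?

08:00:58;06

Each 10-minute DF block holds 10 × 60 × 30 − 9 × 2 = 17982 frames. 864882 ÷ 17982 → 48 full blocks, remainder 1746.
Within the partial block the first minute is 1800 frames and each further minute 1798, so 0 further minute boundaries passed. Total skipped labels = 18 × 48 + 2 × 0 = 864.
Non-drop label index = 864882 + 864 = 865746; at 30 labels/s that is 08:00:58:06, i.e. DF 08:00:58;06.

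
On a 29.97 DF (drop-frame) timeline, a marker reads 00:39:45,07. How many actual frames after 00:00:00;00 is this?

Complete 10-minute blocks: 3, each 17982 frames → 53946.
Remaining 9 whole minutes in the current block: 1800 + 8 × 1798 = 16184 frames.
Within the current minute: 45 × 30 + 7 − 2 = 1355 (labels ;00/;01 skipped at this minute). Total = 53946 + 16184 + 1355 = 71485.

71485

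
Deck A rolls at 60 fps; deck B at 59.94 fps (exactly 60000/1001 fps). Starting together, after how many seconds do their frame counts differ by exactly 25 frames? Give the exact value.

5005/12 seconds

The gap grows by |60000/1001 − 60| = 60/1001 frames per second.
Time for a 25-frame gap: 25 ÷ (60/1001) = 5005/12 s.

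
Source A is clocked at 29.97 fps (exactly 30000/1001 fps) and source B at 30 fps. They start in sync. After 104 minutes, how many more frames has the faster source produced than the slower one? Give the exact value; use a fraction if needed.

104 min = 6240 s.
A emits 30000/1001 × 6240 = 14400000/77 frames; B emits 30 × 6240 = 187200.
Difference = 14400/77 frames (≈ 187.0130); B is ahead of A.

14400/77 frames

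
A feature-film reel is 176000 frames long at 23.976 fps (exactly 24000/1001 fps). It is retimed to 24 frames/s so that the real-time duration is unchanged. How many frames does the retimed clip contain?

176176 frames

Target frames = source frames × (target rate / source rate) = 176000 × (24)/(24000/1001) = 176000 × 1001/1000 = 176176.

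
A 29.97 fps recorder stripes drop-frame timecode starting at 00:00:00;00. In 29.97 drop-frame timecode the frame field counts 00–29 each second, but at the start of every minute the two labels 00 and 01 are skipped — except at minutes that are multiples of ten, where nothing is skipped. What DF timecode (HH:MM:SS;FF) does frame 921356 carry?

Ten DF minutes hold 17982 frames, so frame 921356 lies in block 51 (frames 917082–935063) with 4274 frames into that block.
The block's first minute is 1800 frames and the rest 1798 each; 4274 frames reaches minute 2, so 51 × 18 + 2 × 2 = 922 labels have been skipped so far.
Adding those back, label number 921356 + 922 = 922278 at 30 labels/s is 30742 s + 18 f = 8 h 32 min 22 s frame 18, i.e. 08:32:22;18.

08:32:22;18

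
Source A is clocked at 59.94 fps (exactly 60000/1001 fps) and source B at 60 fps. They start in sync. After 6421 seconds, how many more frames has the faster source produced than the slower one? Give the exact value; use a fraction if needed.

A emits 60000/1001 × 6421 = 385260000/1001 frames; B emits 60 × 6421 = 385260.
Difference = 385260/1001 frames (≈ 384.8751); B is ahead of A.

385260/1001 frames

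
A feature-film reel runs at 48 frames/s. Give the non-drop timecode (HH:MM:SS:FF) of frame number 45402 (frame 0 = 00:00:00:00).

00:15:45:42

45402 ÷ 48 = 945 full seconds, remainder 42 frames.
945 s = 0 h 15 min 45 s.
Timecode: 00:15:45:42.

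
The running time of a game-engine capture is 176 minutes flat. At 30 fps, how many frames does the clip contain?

176 min = 10560 s.
Frames = 10560 × 30 = 316800.

316800 frames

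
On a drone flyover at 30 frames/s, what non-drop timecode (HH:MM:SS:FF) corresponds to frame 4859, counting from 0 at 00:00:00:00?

00:02:41:29

4859 ÷ 30 = 161 full seconds, remainder 29 frames.
161 s = 0 h 2 min 41 s.
Timecode: 00:02:41:29.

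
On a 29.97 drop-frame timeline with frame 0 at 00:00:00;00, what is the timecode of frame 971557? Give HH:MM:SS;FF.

09:00:17;19

Ten DF minutes hold 17982 frames, so frame 971557 lies in block 54 (frames 971028–989009) with 529 frames into that block.
The block's first minute is 1800 frames and the rest 1798 each; 529 frames reaches minute 0, so 54 × 18 + 0 × 2 = 972 labels have been skipped so far.
Adding those back, label number 971557 + 972 = 972529 at 30 labels/s is 32417 s + 19 f = 9 h 0 min 17 s frame 19, i.e. 09:00:17;19.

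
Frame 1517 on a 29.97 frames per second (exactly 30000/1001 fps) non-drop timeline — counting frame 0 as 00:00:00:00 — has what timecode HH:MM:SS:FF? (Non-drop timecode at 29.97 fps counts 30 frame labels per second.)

1517 ÷ 30 = 50 full seconds, remainder 17 frames.
50 s = 0 h 0 min 50 s.
Timecode: 00:00:50:17.

00:00:50:17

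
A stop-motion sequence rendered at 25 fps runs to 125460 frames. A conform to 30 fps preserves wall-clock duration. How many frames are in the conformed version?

150552 frames

Target frames = source frames × (target rate / source rate) = 125460 × (30)/(25) = 125460 × 6/5 = 150552.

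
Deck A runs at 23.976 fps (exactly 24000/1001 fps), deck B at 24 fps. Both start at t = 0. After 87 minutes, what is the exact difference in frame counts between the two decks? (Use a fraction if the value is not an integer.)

87 min = 5220 s.
A emits 24000/1001 × 5220 = 125280000/1001 frames; B emits 24 × 5220 = 125280.
Difference = 125280/1001 frames (≈ 125.1548); B is ahead of A.

125280/1001 frames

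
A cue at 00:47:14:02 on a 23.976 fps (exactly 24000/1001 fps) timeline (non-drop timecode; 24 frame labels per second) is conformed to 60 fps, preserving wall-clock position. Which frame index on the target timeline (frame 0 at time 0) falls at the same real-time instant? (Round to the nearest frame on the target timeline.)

frame 170215

Source frame index: (0×3600 + 47×60 + 14) × 24 + 2 = 68018.
Real time: 68018 / (24000/1001) = 34043009/12000 s.
Target frame: (34043009/12000) × (60) = 34043009/200 ≈ 170215.045 → 170215.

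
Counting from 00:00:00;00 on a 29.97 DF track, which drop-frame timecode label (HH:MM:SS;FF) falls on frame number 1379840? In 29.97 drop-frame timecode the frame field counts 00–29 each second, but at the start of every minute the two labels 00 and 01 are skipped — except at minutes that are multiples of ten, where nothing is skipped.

Each 10-minute DF block holds 10 × 60 × 30 − 9 × 2 = 17982 frames. 1379840 ÷ 17982 → 76 full blocks, remainder 13208.
Within the partial block the first minute is 1800 frames and each further minute 1798, so 7 further minute boundaries passed. Total skipped labels = 18 × 76 + 2 × 7 = 1382.
Non-drop label index = 1379840 + 1382 = 1381222; at 30 labels/s that is 12:47:20:22, i.e. DF 12:47:20;22.

12:47:20;22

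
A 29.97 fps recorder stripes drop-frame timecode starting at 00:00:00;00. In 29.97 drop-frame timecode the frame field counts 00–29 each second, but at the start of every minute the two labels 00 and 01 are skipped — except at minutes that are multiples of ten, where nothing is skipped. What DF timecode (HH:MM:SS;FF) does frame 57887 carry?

Each 10-minute DF block holds 10 × 60 × 30 − 9 × 2 = 17982 frames. 57887 ÷ 17982 → 3 full blocks, remainder 3941.
Within the partial block the first minute is 1800 frames and each further minute 1798, so 2 further minute boundaries passed. Total skipped labels = 18 × 3 + 2 × 2 = 58.
Non-drop label index = 57887 + 58 = 57945; at 30 labels/s that is 00:32:11:15, i.e. DF 00:32:11;15.

00:32:11;15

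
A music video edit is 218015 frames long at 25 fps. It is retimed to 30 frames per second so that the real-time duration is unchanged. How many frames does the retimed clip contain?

Target frames = source frames × (target rate / source rate) = 218015 × (30)/(25) = 218015 × 6/5 = 261618.

261618 frames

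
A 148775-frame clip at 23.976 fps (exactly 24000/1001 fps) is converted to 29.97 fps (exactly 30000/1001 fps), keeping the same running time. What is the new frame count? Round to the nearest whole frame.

Frames at target rate = 148775 × (30000/1001) / (24000/1001) = 743875/4 ≈ 185968.750.
Nearest whole frame: 185969.

185969 frames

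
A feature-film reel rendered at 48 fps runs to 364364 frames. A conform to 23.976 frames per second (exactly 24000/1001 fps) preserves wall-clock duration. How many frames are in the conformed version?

Target frames = source frames × (target rate / source rate) = 364364 × (24000/1001)/(48) = 364364 × 500/1001 = 182000.

182000 frames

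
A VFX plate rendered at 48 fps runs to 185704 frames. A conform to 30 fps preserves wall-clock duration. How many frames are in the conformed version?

Target frames = source frames × (target rate / source rate) = 185704 × (30)/(48) = 185704 × 5/8 = 116065.

116065 frames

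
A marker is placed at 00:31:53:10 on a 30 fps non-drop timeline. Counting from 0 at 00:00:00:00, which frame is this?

Total seconds to the label: (0 × 3600 + 31 × 60 + 53) = 1913.
Frame index = 1913 × 30 + 10 = 57400.

57400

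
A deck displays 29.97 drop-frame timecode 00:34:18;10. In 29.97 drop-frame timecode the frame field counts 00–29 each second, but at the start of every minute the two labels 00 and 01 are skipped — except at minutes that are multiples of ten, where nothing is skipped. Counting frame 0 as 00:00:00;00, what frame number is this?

61688

As if non-drop at 30 labels/s: (0 × 3600 + 34 × 60 + 18) × 30 + 10 = 61750.
Minute boundaries passed: 34; those not divisible by 10: 34 − 3 = 31; dropped labels = 2 × 31 = 62.
Actual frame index = 61750 − 62 = 61688.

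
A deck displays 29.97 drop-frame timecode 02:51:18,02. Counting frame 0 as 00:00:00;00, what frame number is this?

308034

As if non-drop at 30 labels/s: (2 × 3600 + 51 × 60 + 18) × 30 + 2 = 308342.
Minute boundaries passed: 171; those not divisible by 10: 171 − 17 = 154; dropped labels = 2 × 154 = 308.
Actual frame index = 308342 − 308 = 308034.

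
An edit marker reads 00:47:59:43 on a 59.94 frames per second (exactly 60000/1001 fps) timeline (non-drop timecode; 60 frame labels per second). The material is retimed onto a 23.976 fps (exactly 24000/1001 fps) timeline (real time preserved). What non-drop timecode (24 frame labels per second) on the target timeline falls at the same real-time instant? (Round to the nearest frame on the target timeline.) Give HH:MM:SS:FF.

Source frame index: (0×3600 + 47×60 + 59) × 60 + 43 = 172783.
Real time: 172783 / (60000/1001) = 172955783/60000 s.
Target frame: (172955783/60000) × (24000/1001) = 345566/5 ≈ 69113.200 → 69113.
At 24 labels/s: frame 69113 → 00:47:59:17.

00:47:59:17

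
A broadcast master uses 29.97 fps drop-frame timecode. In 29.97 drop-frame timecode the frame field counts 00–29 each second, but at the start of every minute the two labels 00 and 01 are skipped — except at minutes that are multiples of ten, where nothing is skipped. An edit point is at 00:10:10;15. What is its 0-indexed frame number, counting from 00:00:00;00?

18297

Complete 10-minute blocks: 1, each 17982 frames → 17982.
Remaining 0 whole minutes in the current block: 0 frames.
Within the current minute: 10 × 30 + 15 = 315. Total = 17982 + 0 + 315 = 18297.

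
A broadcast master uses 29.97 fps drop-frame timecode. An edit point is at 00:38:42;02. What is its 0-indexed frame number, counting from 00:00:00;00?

69592

As if non-drop at 30 labels/s: (0 × 3600 + 38 × 60 + 42) × 30 + 2 = 69662.
Minute boundaries passed: 38; those not divisible by 10: 38 − 3 = 35; dropped labels = 2 × 35 = 70.
Actual frame index = 69662 − 70 = 69592.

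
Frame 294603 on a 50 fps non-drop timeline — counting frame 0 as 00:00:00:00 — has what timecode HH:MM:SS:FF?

294603 ÷ 50 = 5892 full seconds, remainder 3 frames.
5892 s = 1 h 38 min 12 s.
Timecode: 01:38:12:03.

01:38:12:03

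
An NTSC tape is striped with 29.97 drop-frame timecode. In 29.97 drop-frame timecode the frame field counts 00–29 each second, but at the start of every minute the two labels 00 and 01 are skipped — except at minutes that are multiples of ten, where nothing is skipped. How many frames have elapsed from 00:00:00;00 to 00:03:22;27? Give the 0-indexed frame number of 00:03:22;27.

As if non-drop at 30 labels/s: (0 × 3600 + 3 × 60 + 22) × 30 + 27 = 6087.
Minute boundaries passed: 3; those not divisible by 10: 3 − 0 = 3; dropped labels = 2 × 3 = 6.
Actual frame index = 6087 − 6 = 6081.

6081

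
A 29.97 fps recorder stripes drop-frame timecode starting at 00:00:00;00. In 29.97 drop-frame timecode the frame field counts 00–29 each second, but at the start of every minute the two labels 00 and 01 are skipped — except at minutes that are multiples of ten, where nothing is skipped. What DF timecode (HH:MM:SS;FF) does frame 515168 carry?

04:46:29;14

Ten DF minutes hold 17982 frames, so frame 515168 lies in block 28 (frames 503496–521477) with 11672 frames into that block.
The block's first minute is 1800 frames and the rest 1798 each; 11672 frames reaches minute 6, so 28 × 18 + 6 × 2 = 516 labels have been skipped so far.
Adding those back, label number 515168 + 516 = 515684 at 30 labels/s is 17189 s + 14 f = 4 h 46 min 29 s frame 14, i.e. 04:46:29;14.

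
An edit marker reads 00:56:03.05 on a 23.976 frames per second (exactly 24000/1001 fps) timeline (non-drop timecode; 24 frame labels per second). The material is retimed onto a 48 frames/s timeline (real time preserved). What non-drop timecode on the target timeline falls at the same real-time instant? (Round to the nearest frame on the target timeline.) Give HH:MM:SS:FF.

Source frame index: (0×3600 + 56×60 + 3) × 24 + 5 = 80717.
Real time: 80717 / (24000/1001) = 80797717/24000 s.
Target frame: (80797717/24000) × (48) = 80797717/500 ≈ 161595.434 → 161595.
At 48 labels/s: frame 161595 → 00:56:06:27.

00:56:06:27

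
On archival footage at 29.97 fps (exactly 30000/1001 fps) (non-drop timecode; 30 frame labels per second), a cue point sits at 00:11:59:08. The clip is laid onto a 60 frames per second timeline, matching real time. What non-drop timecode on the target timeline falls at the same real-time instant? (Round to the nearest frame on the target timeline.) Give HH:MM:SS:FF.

00:11:59:59

Source frame index: (0×3600 + 11×60 + 59) × 30 + 8 = 21578.
Real time: 21578 / (30000/1001) = 10799789/15000 s.
Target frame: (10799789/15000) × (60) = 10799789/250 ≈ 43199.156 → 43199.
At 60 labels/s: frame 43199 → 00:11:59:59.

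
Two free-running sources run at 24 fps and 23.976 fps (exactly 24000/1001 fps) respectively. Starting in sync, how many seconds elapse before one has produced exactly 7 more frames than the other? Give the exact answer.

7007/24 seconds

The gap grows by |24000/1001 − 24| = 24/1001 frames per second.
Time for a 7-frame gap: 7 ÷ (24/1001) = 7007/24 s.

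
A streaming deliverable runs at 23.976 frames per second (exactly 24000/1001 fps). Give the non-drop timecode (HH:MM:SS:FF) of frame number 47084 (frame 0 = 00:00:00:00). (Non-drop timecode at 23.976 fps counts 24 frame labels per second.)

47084 ÷ 24 = 1961 full seconds, remainder 20 frames.
1961 s = 0 h 32 min 41 s.
Timecode: 00:32:41:20.

00:32:41:20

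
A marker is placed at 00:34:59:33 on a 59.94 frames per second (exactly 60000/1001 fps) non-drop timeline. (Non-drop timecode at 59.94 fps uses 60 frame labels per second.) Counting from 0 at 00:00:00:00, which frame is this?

125973

Total seconds to the label: (0 × 3600 + 34 × 60 + 59) = 2099.
Frame index = 2099 × 60 + 33 = 125973.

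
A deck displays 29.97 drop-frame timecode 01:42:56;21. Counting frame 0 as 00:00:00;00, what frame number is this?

185117

Complete 10-minute blocks: 10, each 17982 frames → 179820.
Remaining 2 whole minutes in the current block: 1800 + 1 × 1798 = 3598 frames.
Within the current minute: 56 × 30 + 21 − 2 = 1699 (labels ;00/;01 skipped at this minute). Total = 179820 + 3598 + 1699 = 185117.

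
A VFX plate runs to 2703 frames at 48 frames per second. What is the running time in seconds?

56.3125 seconds

Running time = 2703 / (48) = 56.3125 s.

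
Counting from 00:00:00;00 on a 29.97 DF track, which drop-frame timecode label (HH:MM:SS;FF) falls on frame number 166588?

Each 10-minute DF block holds 10 × 60 × 30 − 9 × 2 = 17982 frames. 166588 ÷ 17982 → 9 full blocks, remainder 4750.
Within the partial block the first minute is 1800 frames and each further minute 1798, so 2 further minute boundaries passed. Total skipped labels = 18 × 9 + 2 × 2 = 166.
Non-drop label index = 166588 + 166 = 166754; at 30 labels/s that is 01:32:38:14, i.e. DF 01:32:38;14.

01:32:38;14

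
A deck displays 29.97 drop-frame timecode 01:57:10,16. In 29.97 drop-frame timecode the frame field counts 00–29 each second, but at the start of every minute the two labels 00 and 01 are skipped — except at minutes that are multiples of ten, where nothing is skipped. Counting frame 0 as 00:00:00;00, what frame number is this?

Complete 10-minute blocks: 11, each 17982 frames → 197802.
Remaining 7 whole minutes in the current block: 1800 + 6 × 1798 = 12588 frames.
Within the current minute: 10 × 30 + 16 − 2 = 314 (labels ;00/;01 skipped at this minute). Total = 197802 + 12588 + 314 = 210704.

210704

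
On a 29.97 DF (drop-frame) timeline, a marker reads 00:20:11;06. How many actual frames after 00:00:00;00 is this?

36300

As if non-drop at 30 labels/s: (0 × 3600 + 20 × 60 + 11) × 30 + 6 = 36336.
Minute boundaries passed: 20; those not divisible by 10: 20 − 2 = 18; dropped labels = 2 × 18 = 36.
Actual frame index = 36336 − 36 = 36300.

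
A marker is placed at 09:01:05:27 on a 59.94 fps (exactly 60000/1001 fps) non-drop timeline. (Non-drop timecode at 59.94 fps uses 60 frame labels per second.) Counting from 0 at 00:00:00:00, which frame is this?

1947927

Total seconds to the label: (9 × 3600 + 1 × 60 + 5) = 32465.
Frame index = 32465 × 60 + 27 = 1947927.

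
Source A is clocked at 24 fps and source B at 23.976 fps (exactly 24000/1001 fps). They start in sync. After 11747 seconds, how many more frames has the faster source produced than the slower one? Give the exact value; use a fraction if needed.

281928/1001 frames

A emits 24 × 11747 = 281928 frames; B emits 24000/1001 × 11747 = 281928000/1001.
Difference = 281928/1001 frames (≈ 281.6464); B is behind A.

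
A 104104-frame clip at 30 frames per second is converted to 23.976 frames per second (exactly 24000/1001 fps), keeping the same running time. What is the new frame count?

83200 frames

Target frames = source frames × (target rate / source rate) = 104104 × (24000/1001)/(30) = 104104 × 800/1001 = 83200.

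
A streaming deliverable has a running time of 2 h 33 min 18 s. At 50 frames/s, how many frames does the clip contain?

459900 frames

2 h 33 min 18 s = 9198 s.
Frames = 9198 × 50 = 459900.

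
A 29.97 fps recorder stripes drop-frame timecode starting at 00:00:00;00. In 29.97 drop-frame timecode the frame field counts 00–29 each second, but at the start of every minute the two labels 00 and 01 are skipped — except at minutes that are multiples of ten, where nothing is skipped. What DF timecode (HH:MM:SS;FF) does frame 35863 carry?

Each 10-minute DF block holds 10 × 60 × 30 − 9 × 2 = 17982 frames. 35863 ÷ 17982 → 1 full block, remainder 17881.
Within the partial block the first minute is 1800 frames and each further minute 1798, so 9 further minute boundaries passed. Total skipped labels = 18 × 1 + 2 × 9 = 36.
Non-drop label index = 35863 + 36 = 35899; at 30 labels/s that is 00:19:56:19, i.e. DF 00:19:56;19.

00:19:56;19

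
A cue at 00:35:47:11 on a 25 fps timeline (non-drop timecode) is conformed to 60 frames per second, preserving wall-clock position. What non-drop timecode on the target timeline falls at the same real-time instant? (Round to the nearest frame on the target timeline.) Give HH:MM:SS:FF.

Source frame index: (0×3600 + 35×60 + 47) × 25 + 11 = 53686.
Real time: 53686 / (25) = 53686/25 s.
Target frame: (53686/25) × (60) = 644232/5 ≈ 128846.400 → 128846.
At 60 labels/s: frame 128846 → 00:35:47:26.

00:35:47:26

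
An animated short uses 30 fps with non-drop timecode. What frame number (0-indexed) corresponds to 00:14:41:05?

frame 26435

Total seconds to the label: (0 × 3600 + 14 × 60 + 41) = 881.
Frame index = 881 × 30 + 5 = 26435.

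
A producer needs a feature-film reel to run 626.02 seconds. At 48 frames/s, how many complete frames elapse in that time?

Frames = 626.02 × 48 = 751224/25 ≈ 30048.9600.
Complete frames: 30048.

30048 frames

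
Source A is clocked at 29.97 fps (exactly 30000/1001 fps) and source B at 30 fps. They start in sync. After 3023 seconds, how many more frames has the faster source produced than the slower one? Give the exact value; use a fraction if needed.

A emits 30000/1001 × 3023 = 90690000/1001 frames; B emits 30 × 3023 = 90690.
Difference = 90690/1001 frames (≈ 90.5994); B is ahead of A.

90690/1001 frames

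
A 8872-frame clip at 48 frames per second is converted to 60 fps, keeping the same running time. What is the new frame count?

11090 frames

Target frames = source frames × (target rate / source rate) = 8872 × (60)/(48) = 8872 × 5/4 = 11090.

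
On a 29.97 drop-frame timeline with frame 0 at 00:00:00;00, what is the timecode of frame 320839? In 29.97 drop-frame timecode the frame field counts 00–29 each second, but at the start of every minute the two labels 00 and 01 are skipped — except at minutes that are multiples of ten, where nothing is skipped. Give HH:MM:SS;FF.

02:58:25;11

Each 10-minute DF block holds 10 × 60 × 30 − 9 × 2 = 17982 frames. 320839 ÷ 17982 → 17 full blocks, remainder 15145.
Within the partial block the first minute is 1800 frames and each further minute 1798, so 8 further minute boundaries passed. Total skipped labels = 18 × 17 + 2 × 8 = 322.
Non-drop label index = 320839 + 322 = 321161; at 30 labels/s that is 02:58:25:11, i.e. DF 02:58:25;11.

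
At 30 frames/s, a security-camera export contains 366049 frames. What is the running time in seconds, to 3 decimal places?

12201.633 seconds

Running time = 366049 × 1/30 = 366049/30 s ≈ 12201.633 s.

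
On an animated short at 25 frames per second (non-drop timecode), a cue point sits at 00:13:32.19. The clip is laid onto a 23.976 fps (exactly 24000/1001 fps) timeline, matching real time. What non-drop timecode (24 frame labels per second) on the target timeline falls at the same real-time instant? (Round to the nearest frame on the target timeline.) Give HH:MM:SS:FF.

Source frame index: (0×3600 + 13×60 + 32) × 25 + 19 = 20319.
Real time: 20319 / (25) = 20319/25 s.
Target frame: (20319/25) × (24000/1001) = 1500480/77 ≈ 19486.753 → 19487.
At 24 labels/s: frame 19487 → 00:13:31:23.

00:13:31:23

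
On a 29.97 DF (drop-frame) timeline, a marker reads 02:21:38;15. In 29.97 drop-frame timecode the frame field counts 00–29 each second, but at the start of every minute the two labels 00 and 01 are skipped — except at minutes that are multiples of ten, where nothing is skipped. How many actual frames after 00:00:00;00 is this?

Complete 10-minute blocks: 14, each 17982 frames → 251748.
Remaining 1 whole minute in the current block: 1800 + 0 × 1798 = 1800 frames.
Within the current minute: 38 × 30 + 15 − 2 = 1153 (labels ;00/;01 skipped at this minute). Total = 251748 + 1800 + 1153 = 254701.

254701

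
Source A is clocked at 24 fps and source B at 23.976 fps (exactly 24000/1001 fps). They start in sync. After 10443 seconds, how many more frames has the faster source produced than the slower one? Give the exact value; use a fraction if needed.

A emits 24 × 10443 = 250632 frames; B emits 24000/1001 × 10443 = 250632000/1001.
Difference = 250632/1001 frames (≈ 250.3816); B is behind A.

250632/1001 frames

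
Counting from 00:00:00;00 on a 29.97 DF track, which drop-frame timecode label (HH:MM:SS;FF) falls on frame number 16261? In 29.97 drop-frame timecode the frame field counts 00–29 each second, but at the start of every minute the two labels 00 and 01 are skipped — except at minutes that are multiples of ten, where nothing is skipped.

Each 10-minute DF block holds 10 × 60 × 30 − 9 × 2 = 17982 frames. 16261 ÷ 17982 → 0 full blocks, remainder 16261.
Within the partial block the first minute is 1800 frames and each further minute 1798, so 9 further minute boundaries passed. Total skipped labels = 18 × 0 + 2 × 9 = 18.
Non-drop label index = 16261 + 18 = 16279; at 30 labels/s that is 00:09:02:19, i.e. DF 00:09:02;19.

00:09:02;19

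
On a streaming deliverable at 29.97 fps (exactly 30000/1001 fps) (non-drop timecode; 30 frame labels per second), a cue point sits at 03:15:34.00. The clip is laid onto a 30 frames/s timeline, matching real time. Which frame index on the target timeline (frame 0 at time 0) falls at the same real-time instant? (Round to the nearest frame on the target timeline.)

frame 352372

Source frame index: (3×3600 + 15×60 + 34) × 30 + 0 = 352020.
Real time: 352020 / (30000/1001) = 5872867/500 s.
Target frame: (5872867/500) × (30) = 17618601/50 ≈ 352372.020 → 352372.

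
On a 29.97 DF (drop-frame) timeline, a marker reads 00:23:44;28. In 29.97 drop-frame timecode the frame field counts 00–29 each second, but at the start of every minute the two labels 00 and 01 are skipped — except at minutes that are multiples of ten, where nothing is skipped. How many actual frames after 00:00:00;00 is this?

Complete 10-minute blocks: 2, each 17982 frames → 35964.
Remaining 3 whole minutes in the current block: 1800 + 2 × 1798 = 5396 frames.
Within the current minute: 44 × 30 + 28 − 2 = 1346 (labels ;00/;01 skipped at this minute). Total = 35964 + 5396 + 1346 = 42706.

42706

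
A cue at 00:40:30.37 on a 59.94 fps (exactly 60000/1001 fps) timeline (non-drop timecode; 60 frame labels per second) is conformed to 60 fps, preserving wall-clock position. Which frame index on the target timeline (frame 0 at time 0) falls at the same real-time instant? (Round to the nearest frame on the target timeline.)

frame 145983

Source frame index: (0×3600 + 40×60 + 30) × 60 + 37 = 145837.
Real time: 145837 / (60000/1001) = 145982837/60000 s.
Target frame: (145982837/60000) × (60) = 145982837/1000 ≈ 145982.837 → 145983.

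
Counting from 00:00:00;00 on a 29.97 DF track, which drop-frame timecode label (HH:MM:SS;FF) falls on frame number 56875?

00:31:37;21

Each 10-minute DF block holds 10 × 60 × 30 − 9 × 2 = 17982 frames. 56875 ÷ 17982 → 3 full blocks, remainder 2929.
Within the partial block the first minute is 1800 frames and each further minute 1798, so 1 further minute boundary passed. Total skipped labels = 18 × 3 + 2 × 1 = 56.
Non-drop label index = 56875 + 56 = 56931; at 30 labels/s that is 00:31:37:21, i.e. DF 00:31:37;21.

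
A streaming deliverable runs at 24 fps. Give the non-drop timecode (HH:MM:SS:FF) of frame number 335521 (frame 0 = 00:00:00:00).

335521 ÷ 24 = 13980 full seconds, remainder 1 frame.
13980 s = 3 h 53 min 0 s.
Timecode: 03:53:00:01.

03:53:00:01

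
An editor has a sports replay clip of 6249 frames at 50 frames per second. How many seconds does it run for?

Running time = 6249 / (50) = 124.98 s.

124.98 seconds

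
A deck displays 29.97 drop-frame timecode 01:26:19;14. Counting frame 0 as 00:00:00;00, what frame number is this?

Complete 10-minute blocks: 8, each 17982 frames → 143856.
Remaining 6 whole minutes in the current block: 1800 + 5 × 1798 = 10790 frames.
Within the current minute: 19 × 30 + 14 − 2 = 582 (labels ;00/;01 skipped at this minute). Total = 143856 + 10790 + 582 = 155228.

155228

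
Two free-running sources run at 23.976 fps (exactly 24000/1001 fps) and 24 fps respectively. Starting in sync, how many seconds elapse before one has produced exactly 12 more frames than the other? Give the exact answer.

The gap grows by |24 − 24000/1001| = 24/1001 frames per second.
Time for a 12-frame gap: 12 ÷ (24/1001) = 500.5 s.

500.5 seconds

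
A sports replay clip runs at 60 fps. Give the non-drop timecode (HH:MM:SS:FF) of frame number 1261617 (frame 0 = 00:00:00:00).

05:50:26:57

1261617 ÷ 60 = 21026 full seconds, remainder 57 frames.
21026 s = 5 h 50 min 26 s.
Timecode: 05:50:26:57.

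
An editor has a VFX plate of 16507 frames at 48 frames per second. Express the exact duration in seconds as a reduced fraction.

16507/48 seconds

Running time = 16507 ÷ (48) = 16507 × 1/48 = 16507/48 s.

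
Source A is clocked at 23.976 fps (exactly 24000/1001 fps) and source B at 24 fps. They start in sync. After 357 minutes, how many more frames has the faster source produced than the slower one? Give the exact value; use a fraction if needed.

357 min = 21420 s.
A emits 24000/1001 × 21420 = 73440000/143 frames; B emits 24 × 21420 = 514080.
Difference = 73440/143 frames (≈ 513.5664); B is ahead of A.

73440/143 frames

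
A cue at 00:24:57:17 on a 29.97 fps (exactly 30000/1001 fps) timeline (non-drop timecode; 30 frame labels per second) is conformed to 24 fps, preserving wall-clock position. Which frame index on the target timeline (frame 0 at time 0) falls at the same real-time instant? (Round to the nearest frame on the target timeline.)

Source frame index: (0×3600 + 24×60 + 57) × 30 + 17 = 44927.
Real time: 44927 / (30000/1001) = 44971927/30000 s.
Target frame: (44971927/30000) × (24) = 44971927/1250 ≈ 35977.542 → 35978.

frame 35978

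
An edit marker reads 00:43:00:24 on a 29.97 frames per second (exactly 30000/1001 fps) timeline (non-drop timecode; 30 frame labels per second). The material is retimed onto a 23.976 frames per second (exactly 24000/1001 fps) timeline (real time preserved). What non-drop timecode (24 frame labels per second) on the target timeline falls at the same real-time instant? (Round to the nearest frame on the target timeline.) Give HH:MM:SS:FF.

Source frame index: (0×3600 + 43×60 + 0) × 30 + 24 = 77424.
Real time: 77424 / (30000/1001) = 1614613/625 s.
Target frame: (1614613/625) × (24000/1001) = 309696/5 ≈ 61939.200 → 61939.
At 24 labels/s: frame 61939 → 00:43:00:19.

00:43:00:19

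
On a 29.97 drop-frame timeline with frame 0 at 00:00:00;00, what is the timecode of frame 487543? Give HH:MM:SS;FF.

04:31:07;21

Ten DF minutes hold 17982 frames, so frame 487543 lies in block 27 (frames 485514–503495) with 2029 frames into that block.
The block's first minute is 1800 frames and the rest 1798 each; 2029 frames reaches minute 1, so 27 × 18 + 1 × 2 = 488 labels have been skipped so far.
Adding those back, label number 487543 + 488 = 488031 at 30 labels/s is 16267 s + 21 f = 4 h 31 min 7 s frame 21, i.e. 04:31:07;21.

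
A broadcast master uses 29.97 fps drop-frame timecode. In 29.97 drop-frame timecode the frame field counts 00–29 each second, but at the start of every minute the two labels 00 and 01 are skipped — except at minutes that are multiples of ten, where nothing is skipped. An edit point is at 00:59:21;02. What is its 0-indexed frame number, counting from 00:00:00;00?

106724

Complete 10-minute blocks: 5, each 17982 frames → 89910.
Remaining 9 whole minutes in the current block: 1800 + 8 × 1798 = 16184 frames.
Within the current minute: 21 × 30 + 2 − 2 = 630 (labels ;00/;01 skipped at this minute). Total = 89910 + 16184 + 630 = 106724.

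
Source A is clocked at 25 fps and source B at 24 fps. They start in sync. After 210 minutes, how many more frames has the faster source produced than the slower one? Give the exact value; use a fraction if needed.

12600 frames

210 min = 12600 s.
A emits 25 × 12600 = 315000 frames; B emits 24 × 12600 = 302400.
Difference = 12600 frames; B is behind A.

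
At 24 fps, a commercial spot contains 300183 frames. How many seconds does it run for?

Running time = 300183 / (24) = 12507.625 s.

12507.625 seconds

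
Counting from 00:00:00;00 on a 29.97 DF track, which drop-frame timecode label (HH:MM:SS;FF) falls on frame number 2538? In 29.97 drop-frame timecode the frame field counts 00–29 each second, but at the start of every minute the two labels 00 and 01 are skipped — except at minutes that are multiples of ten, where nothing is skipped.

00:01:24;20

Each 10-minute DF block holds 10 × 60 × 30 − 9 × 2 = 17982 frames. 2538 ÷ 17982 → 0 full blocks, remainder 2538.
Within the partial block the first minute is 1800 frames and each further minute 1798, so 1 further minute boundary passed. Total skipped labels = 18 × 0 + 2 × 1 = 2.
Non-drop label index = 2538 + 2 = 2540; at 30 labels/s that is 00:01:24:20, i.e. DF 00:01:24;20.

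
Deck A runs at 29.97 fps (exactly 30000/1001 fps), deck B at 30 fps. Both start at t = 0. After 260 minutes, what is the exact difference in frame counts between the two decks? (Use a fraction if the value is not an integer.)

36000/77 frames

260 min = 15600 s.
A emits 30000/1001 × 15600 = 36000000/77 frames; B emits 30 × 15600 = 468000.
Difference = 36000/77 frames (≈ 467.5325); B is ahead of A.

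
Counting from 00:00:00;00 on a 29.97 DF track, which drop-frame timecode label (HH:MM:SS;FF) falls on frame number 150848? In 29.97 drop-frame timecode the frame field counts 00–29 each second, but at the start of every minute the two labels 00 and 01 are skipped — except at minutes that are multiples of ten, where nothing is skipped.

01:23:53;08

Ten DF minutes hold 17982 frames, so frame 150848 lies in block 8 (frames 143856–161837) with 6992 frames into that block.
The block's first minute is 1800 frames and the rest 1798 each; 6992 frames reaches minute 3, so 8 × 18 + 3 × 2 = 150 labels have been skipped so far.
Adding those back, label number 150848 + 150 = 150998 at 30 labels/s is 5033 s + 8 f = 1 h 23 min 53 s frame 8, i.e. 01:23:53;08.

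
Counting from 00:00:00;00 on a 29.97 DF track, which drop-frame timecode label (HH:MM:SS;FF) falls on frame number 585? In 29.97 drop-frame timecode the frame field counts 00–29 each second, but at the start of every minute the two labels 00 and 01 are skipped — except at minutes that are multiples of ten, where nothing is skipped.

00:00:19;15

Ten DF minutes hold 17982 frames, so frame 585 lies in block 0 (frames 0–17981) with 585 frames into that block.
The block's first minute is 1800 frames and the rest 1798 each; 585 frames reaches minute 0, so 0 × 18 + 0 × 2 = 0 labels have been skipped so far.
Adding those back, label number 585 + 0 = 585 at 30 labels/s is 19 s + 15 f = 0 h 0 min 19 s frame 15, i.e. 00:00:19;15.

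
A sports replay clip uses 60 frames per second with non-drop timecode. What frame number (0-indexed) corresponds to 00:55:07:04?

Total seconds to the label: (0 × 3600 + 55 × 60 + 7) = 3307.
Frame index = 3307 × 60 + 4 = 198424.

frame 198424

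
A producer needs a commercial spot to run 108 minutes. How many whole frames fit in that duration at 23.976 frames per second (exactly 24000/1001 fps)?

108 min = 6480 s.
Frames = 6480 × 24000/1001 = 155520000/1001 ≈ 155364.6354.
Complete frames: 155364.

155364 frames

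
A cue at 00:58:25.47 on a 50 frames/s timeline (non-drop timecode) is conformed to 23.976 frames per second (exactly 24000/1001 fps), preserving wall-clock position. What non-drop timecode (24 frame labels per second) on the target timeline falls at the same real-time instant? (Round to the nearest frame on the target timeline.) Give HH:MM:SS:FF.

00:58:22:11

Source frame index: (0×3600 + 58×60 + 25) × 50 + 47 = 175297.
Real time: 175297 / (50) = 175297/50 s.
Target frame: (175297/50) × (24000/1001) = 84142560/1001 ≈ 84058.501 → 84059.
At 24 labels/s: frame 84059 → 00:58:22:11.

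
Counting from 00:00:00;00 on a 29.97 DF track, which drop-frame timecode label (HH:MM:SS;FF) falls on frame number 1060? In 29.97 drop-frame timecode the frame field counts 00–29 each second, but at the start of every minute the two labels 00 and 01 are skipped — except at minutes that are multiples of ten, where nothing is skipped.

Each 10-minute DF block holds 10 × 60 × 30 − 9 × 2 = 17982 frames. 1060 ÷ 17982 → 0 full blocks, remainder 1060.
Within the partial block the first minute is 1800 frames and each further minute 1798, so 0 further minute boundaries passed. Total skipped labels = 18 × 0 + 2 × 0 = 0.
Non-drop label index = 1060 + 0 = 1060; at 30 labels/s that is 00:00:35:10, i.e. DF 00:00:35;10.

00:00:35;10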